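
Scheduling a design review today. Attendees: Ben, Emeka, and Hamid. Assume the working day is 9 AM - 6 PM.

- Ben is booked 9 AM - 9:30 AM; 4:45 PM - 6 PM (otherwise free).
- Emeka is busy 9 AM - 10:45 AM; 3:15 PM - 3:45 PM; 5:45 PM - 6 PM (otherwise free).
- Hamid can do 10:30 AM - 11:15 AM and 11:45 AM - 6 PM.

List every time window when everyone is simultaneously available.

10:45-11:15, 11:45-15:15, 15:45-16:45

Ben free: 09:30-16:45 (invert busy blocks within the working day).
Emeka free: 10:45-15:15, 15:45-17:45 (invert busy blocks within the working day).
Hamid free: 10:30-11:15, 11:45-18:00.
Ben ∩ Emeka: 10:45-15:15, 15:45-16:45.
Ben ∩ Emeka ∩ Hamid: 10:45-11:15, 11:45-15:15, 15:45-16:45.
So the common availability across everyone is 10:45-11:15, 11:45-15:15, 15:45-16:45.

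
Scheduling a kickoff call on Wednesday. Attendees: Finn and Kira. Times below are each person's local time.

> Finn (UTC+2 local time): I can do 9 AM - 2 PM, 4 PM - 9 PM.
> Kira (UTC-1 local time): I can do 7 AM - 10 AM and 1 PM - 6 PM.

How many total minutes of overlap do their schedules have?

Finn in UTC: 07:00-12:00, 14:00-19:00 (subtract 2h to convert from UTC+2).
Kira in UTC: 08:00-11:00, 14:00-19:00 (add 1h to convert from UTC-1).
Finn ∩ Kira: 08:00-11:00, 14:00-19:00.
Summing the common windows: 180 + 300 = 480 minutes.

480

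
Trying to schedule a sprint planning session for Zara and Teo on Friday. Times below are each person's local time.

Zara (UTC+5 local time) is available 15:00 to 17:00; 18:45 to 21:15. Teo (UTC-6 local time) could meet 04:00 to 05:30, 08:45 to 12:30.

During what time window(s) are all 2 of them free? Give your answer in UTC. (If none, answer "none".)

10:00-11:30, 14:45-16:15

Zara in UTC: 10:00-12:00, 13:45-16:15 (subtract 5h to convert from UTC+5).
Teo in UTC: 10:00-11:30, 14:45-18:30 (add 6h to convert from UTC-6).
Zara ∩ Teo: 10:00-11:30, 14:45-16:15.
Those are the intersection windows.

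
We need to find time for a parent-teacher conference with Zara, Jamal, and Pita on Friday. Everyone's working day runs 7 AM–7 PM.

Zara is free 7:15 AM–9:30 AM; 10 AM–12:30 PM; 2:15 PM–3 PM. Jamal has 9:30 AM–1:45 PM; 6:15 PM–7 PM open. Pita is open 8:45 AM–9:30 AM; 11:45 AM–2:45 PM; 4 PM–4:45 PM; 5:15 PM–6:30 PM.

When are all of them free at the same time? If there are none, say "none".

Zara ∩ Jamal: 10:00-12:30.
Zara ∩ Jamal ∩ Pita: 11:45-12:30.

11:45-12:30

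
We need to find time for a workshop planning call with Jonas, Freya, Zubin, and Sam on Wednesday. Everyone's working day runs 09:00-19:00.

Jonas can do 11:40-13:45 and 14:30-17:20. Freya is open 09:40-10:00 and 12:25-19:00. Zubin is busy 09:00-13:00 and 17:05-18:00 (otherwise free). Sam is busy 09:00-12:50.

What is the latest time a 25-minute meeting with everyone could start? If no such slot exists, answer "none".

Jonas free: 11:40-13:45, 14:30-17:20.
Freya free: 09:40-10:00, 12:25-19:00.
Zubin free: 13:00-17:05, 18:00-19:00 (invert busy blocks within the working day).
Sam free: 12:50-19:00 (invert busy blocks within the working day).
Jonas ∩ Freya: 12:25-13:45, 14:30-17:20.
Jonas ∩ Freya ∩ Zubin: 13:00-13:45, 14:30-17:05.
Jonas ∩ Freya ∩ Zubin ∩ Sam: 13:00-13:45, 14:30-17:05.
The last common window of at least 25 minutes is 14:30-17:05; a 25-minute meeting can start as late as 16:40 and still end by 17:05.

16:40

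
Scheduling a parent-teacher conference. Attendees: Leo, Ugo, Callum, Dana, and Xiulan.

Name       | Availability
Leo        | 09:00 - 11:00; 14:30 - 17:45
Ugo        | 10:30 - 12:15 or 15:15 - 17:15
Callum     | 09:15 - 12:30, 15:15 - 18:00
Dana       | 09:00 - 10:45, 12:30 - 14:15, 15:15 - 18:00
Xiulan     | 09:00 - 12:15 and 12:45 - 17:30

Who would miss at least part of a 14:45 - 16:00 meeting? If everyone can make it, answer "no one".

Callum, Dana, Ugo

Leo: free for 14:45-16:00. Ugo: not fully free for 14:45-16:00. Callum: not fully free for 14:45-16:00. Dana: not fully free for 14:45-16:00. Xiulan: free for 14:45-16:00.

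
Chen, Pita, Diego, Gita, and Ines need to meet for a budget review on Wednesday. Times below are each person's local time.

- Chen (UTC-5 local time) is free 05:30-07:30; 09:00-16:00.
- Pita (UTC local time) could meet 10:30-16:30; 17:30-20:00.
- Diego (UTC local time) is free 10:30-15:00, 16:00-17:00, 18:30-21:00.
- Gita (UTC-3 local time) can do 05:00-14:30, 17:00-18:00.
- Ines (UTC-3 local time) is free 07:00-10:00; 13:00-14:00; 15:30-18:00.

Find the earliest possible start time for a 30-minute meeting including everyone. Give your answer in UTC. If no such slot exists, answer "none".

10:30

Chen in UTC: 10:30-12:30, 14:00-21:00 (add 5h to convert from UTC-5).
Pita in UTC: 10:30-16:30, 17:30-20:00.
Diego in UTC: 10:30-15:00, 16:00-17:00, 18:30-21:00.
Gita in UTC: 08:00-17:30, 20:00-21:00 (add 3h to convert from UTC-3).
Ines in UTC: 10:00-13:00, 16:00-17:00, 18:30-21:00 (add 3h to convert from UTC-3).
Chen ∩ Pita: 10:30-12:30, 14:00-16:30, 17:30-20:00.
Chen ∩ Pita ∩ Diego: 10:30-12:30, 14:00-15:00, 16:00-16:30, 18:30-20:00.
Chen ∩ Pita ∩ Diego ∩ Gita: 10:30-12:30, 14:00-15:00, 16:00-16:30.
Chen ∩ Pita ∩ Diego ∩ Gita ∩ Ines: 10:30-12:30, 16:00-16:30.
The first common window of at least 30 minutes is 10:30-12:30, so the earliest start is 10:30.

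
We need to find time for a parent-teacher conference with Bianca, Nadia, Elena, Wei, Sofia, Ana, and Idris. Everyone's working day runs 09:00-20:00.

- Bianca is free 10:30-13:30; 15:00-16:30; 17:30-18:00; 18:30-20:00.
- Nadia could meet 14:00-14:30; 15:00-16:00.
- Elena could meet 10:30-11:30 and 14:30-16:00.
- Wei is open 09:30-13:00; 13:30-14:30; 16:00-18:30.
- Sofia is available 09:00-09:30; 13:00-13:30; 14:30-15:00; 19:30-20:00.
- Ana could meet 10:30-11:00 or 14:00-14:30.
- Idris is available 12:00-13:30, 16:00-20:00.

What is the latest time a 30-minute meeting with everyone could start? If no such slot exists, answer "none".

Bianca ∩ Nadia: 15:00-16:00.
Bianca ∩ Nadia ∩ Elena: 15:00-16:00.
Bianca ∩ Nadia ∩ Elena ∩ Wei: ∅.
Bianca ∩ Nadia ∩ Elena ∩ Wei ∩ Sofia: ∅.
Bianca ∩ Nadia ∩ Elena ∩ Wei ∩ Sofia ∩ Ana: ∅.
Bianca ∩ Nadia ∩ Elena ∩ Wei ∩ Sofia ∩ Ana ∩ Idris: ∅.
There is no time when everyone is free.
No common window is at least 30 minutes long.

none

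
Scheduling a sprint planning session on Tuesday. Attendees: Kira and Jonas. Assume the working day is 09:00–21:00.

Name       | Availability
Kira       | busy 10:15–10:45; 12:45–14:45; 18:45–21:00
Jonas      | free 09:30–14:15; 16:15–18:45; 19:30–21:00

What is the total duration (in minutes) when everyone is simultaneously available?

315

Kira free: 09:00-10:15, 10:45-12:45, 14:45-18:45 (invert busy blocks within the working day).
Jonas free: 09:30-14:15, 16:15-18:45, 19:30-21:00.
Kira ∩ Jonas: 09:30-10:15, 10:45-12:45, 16:15-18:45.
Summing the common windows: 45 + 120 + 150 = 315 minutes.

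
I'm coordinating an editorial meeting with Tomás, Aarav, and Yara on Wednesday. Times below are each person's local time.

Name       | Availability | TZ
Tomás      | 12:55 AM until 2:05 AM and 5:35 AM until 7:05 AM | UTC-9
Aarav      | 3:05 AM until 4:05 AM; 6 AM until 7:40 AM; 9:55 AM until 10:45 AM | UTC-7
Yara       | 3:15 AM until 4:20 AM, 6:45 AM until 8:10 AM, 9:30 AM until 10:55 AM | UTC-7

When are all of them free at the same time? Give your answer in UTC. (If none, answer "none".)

Tomás in UTC: 09:55-11:05, 14:35-16:05 (add 9h to convert from UTC-9).
Aarav in UTC: 10:05-11:05, 13:00-14:40, 16:55-17:45 (add 7h to convert from UTC-7).
Yara in UTC: 10:15-11:20, 13:45-15:10, 16:30-17:55 (add 7h to convert from UTC-7).
Tomás ∩ Aarav: 10:05-11:05, 14:35-14:40.
Tomás ∩ Aarav ∩ Yara: 10:15-11:05, 14:35-14:40.

10:15-11:05, 14:35-14:40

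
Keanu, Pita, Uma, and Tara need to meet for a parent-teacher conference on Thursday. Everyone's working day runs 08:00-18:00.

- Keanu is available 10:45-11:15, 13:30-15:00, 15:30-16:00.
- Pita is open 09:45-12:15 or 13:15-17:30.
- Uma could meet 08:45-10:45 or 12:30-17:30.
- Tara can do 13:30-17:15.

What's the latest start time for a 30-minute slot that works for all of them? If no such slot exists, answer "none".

15:30

Keanu ∩ Pita: 10:45-11:15, 13:30-15:00, 15:30-16:00.
Keanu ∩ Pita ∩ Uma: 13:30-15:00, 15:30-16:00.
Keanu ∩ Pita ∩ Uma ∩ Tara: 13:30-15:00, 15:30-16:00.
The last common window of at least 30 minutes is 15:30-16:00; a 30-minute meeting can start as late as 15:30 and still end by 16:00.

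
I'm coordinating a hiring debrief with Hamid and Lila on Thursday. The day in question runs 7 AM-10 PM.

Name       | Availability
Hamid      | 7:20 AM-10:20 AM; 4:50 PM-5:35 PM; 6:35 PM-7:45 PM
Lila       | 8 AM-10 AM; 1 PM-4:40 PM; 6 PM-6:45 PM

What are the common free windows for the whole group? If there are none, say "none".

Hamid ∩ Lila: 08:00-10:00, 18:35-18:45.

08:00-10:00, 18:35-18:45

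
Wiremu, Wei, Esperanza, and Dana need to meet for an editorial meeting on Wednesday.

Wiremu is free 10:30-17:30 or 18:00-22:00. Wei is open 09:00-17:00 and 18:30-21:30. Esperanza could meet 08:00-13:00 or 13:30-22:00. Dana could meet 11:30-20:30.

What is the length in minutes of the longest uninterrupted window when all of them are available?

210

Wiremu ∩ Wei: 10:30-17:00, 18:30-21:30.
Wiremu ∩ Wei ∩ Esperanza: 10:30-13:00, 13:30-17:00, 18:30-21:30.
Wiremu ∩ Wei ∩ Esperanza ∩ Dana: 11:30-13:00, 13:30-17:00, 18:30-20:30.
The longest is 13:30-17:00 at 210 minutes.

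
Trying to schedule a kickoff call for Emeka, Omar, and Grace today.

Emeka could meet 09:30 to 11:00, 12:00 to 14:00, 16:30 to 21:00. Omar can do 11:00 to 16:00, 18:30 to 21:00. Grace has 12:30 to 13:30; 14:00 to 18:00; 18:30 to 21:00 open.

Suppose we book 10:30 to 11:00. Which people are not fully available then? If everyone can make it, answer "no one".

Grace, Omar

Emeka: free for 10:30-11:00. Omar: not fully free for 10:30-11:00. Grace: not fully free for 10:30-11:00.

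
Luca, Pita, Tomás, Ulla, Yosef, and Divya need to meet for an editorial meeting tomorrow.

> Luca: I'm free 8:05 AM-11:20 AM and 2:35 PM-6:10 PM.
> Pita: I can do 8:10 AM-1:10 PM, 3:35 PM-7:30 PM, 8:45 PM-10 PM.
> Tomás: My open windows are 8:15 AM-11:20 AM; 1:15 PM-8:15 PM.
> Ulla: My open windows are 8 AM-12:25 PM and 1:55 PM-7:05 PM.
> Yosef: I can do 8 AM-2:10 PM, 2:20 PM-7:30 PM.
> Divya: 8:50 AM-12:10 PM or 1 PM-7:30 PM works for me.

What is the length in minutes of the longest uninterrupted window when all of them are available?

Luca ∩ Pita: 08:10-11:20, 15:35-18:10.
Luca ∩ Pita ∩ Tomás: 08:15-11:20, 15:35-18:10.
Luca ∩ Pita ∩ Tomás ∩ Ulla: 08:15-11:20, 15:35-18:10.
Luca ∩ Pita ∩ Tomás ∩ Ulla ∩ Yosef: 08:15-11:20, 15:35-18:10.
Luca ∩ Pita ∩ Tomás ∩ Ulla ∩ Yosef ∩ Divya: 08:50-11:20, 15:35-18:10.
The longest is 15:35-18:10 at 155 minutes.

155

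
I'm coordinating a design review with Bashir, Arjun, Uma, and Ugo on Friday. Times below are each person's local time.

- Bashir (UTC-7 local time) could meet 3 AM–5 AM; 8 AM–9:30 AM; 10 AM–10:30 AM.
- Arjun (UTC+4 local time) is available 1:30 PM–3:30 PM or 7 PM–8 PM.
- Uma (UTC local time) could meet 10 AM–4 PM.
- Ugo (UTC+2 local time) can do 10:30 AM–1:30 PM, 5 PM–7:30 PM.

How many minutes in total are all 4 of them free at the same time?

150

Bashir in UTC: 10:00-12:00, 15:00-16:30, 17:00-17:30 (add 7h to convert from UTC-7).
Arjun in UTC: 09:30-11:30, 15:00-16:00 (subtract 4h to convert from UTC+4).
Uma in UTC: 10:00-16:00.
Ugo in UTC: 08:30-11:30, 15:00-17:30 (subtract 2h to convert from UTC+2).
Bashir ∩ Arjun: 10:00-11:30, 15:00-16:00.
Bashir ∩ Arjun ∩ Uma: 10:00-11:30, 15:00-16:00.
Bashir ∩ Arjun ∩ Uma ∩ Ugo: 10:00-11:30, 15:00-16:00.
Summing the common windows: 90 + 60 = 150 minutes.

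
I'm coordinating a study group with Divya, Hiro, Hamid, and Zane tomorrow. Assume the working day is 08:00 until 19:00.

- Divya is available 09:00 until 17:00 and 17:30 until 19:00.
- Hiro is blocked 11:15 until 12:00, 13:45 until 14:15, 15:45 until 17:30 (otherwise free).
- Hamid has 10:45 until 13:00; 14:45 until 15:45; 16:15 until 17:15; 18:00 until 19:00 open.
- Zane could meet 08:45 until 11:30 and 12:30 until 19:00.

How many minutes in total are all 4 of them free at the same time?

Divya free: 09:00-17:00, 17:30-19:00.
Hiro free: 08:00-11:15, 12:00-13:45, 14:15-15:45, 17:30-19:00 (invert busy blocks within the working day).
Hamid free: 10:45-13:00, 14:45-15:45, 16:15-17:15, 18:00-19:00.
Zane free: 08:45-11:30, 12:30-19:00.
Divya ∩ Hiro: 09:00-11:15, 12:00-13:45, 14:15-15:45, 17:30-19:00.
Divya ∩ Hiro ∩ Hamid: 10:45-11:15, 12:00-13:00, 14:45-15:45, 18:00-19:00.
Divya ∩ Hiro ∩ Hamid ∩ Zane: 10:45-11:15, 12:30-13:00, 14:45-15:45, 18:00-19:00.
Those are the intersection windows.
Summing the common windows: 30 + 30 + 60 + 60 = 180 minutes.

180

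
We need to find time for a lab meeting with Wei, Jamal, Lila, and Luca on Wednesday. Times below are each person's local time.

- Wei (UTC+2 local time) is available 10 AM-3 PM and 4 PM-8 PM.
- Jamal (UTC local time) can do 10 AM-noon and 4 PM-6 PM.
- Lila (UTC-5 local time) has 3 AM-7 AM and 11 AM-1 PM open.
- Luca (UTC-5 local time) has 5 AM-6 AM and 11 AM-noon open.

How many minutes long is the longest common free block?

Wei in UTC: 08:00-13:00, 14:00-18:00 (subtract 2h to convert from UTC+2).
Jamal in UTC: 10:00-12:00, 16:00-18:00.
Lila in UTC: 08:00-12:00, 16:00-18:00 (add 5h to convert from UTC-5).
Luca in UTC: 10:00-11:00, 16:00-17:00 (add 5h to convert from UTC-5).
Wei ∩ Jamal: 10:00-12:00, 16:00-18:00.
Wei ∩ Jamal ∩ Lila: 10:00-12:00, 16:00-18:00.
Wei ∩ Jamal ∩ Lila ∩ Luca: 10:00-11:00, 16:00-17:00.
The longest is 10:00-11:00 at 60 minutes.

60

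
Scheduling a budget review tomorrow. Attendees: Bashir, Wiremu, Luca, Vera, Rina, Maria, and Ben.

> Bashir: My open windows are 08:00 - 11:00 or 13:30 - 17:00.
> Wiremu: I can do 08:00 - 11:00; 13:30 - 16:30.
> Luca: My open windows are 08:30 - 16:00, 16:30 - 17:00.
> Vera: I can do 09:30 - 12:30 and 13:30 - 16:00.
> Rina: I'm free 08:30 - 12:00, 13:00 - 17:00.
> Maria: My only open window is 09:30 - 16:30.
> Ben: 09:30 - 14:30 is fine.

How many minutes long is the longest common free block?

90

Bashir ∩ Wiremu: 08:00-11:00, 13:30-16:30.
Bashir ∩ Wiremu ∩ Luca: 08:30-11:00, 13:30-16:00.
Bashir ∩ Wiremu ∩ Luca ∩ Vera: 09:30-11:00, 13:30-16:00.
Bashir ∩ Wiremu ∩ Luca ∩ Vera ∩ Rina: 09:30-11:00, 13:30-16:00.
Bashir ∩ Wiremu ∩ Luca ∩ Vera ∩ Rina ∩ Maria: 09:30-11:00, 13:30-16:00.
Bashir ∩ Wiremu ∩ Luca ∩ Vera ∩ Rina ∩ Maria ∩ Ben: 09:30-11:00, 13:30-14:30.
Those are the intersection windows.
The longest is 09:30-11:00 at 90 minutes.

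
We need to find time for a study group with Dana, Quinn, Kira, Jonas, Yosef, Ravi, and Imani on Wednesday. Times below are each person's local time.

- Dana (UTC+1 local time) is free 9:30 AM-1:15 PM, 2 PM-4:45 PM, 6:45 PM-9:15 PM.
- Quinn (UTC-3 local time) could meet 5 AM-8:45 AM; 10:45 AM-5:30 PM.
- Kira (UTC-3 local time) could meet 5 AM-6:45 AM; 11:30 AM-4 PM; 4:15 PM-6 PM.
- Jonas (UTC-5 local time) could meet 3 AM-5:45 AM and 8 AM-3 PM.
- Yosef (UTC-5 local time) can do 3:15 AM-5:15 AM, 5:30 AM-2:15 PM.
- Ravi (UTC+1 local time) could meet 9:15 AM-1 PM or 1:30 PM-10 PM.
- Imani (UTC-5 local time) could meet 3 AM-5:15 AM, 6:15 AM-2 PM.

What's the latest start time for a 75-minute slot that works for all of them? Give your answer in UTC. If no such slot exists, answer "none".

17:45

Dana in UTC: 08:30-12:15, 13:00-15:45, 17:45-20:15 (subtract 1h to convert from UTC+1).
Quinn in UTC: 08:00-11:45, 13:45-20:30 (add 3h to convert from UTC-3).
Kira in UTC: 08:00-09:45, 14:30-19:00, 19:15-21:00 (add 3h to convert from UTC-3).
Jonas in UTC: 08:00-10:45, 13:00-20:00 (add 5h to convert from UTC-5).
Yosef in UTC: 08:15-10:15, 10:30-19:15 (add 5h to convert from UTC-5).
Ravi in UTC: 08:15-12:00, 12:30-21:00 (subtract 1h to convert from UTC+1).
Imani in UTC: 08:00-10:15, 11:15-19:00 (add 5h to convert from UTC-5).
Dana ∩ Quinn: 08:30-11:45, 13:45-15:45, 17:45-20:15.
Dana ∩ Quinn ∩ Kira: 08:30-09:45, 14:30-15:45, 17:45-19:00, 19:15-20:15.
Dana ∩ Quinn ∩ Kira ∩ Jonas: 08:30-09:45, 14:30-15:45, 17:45-19:00, 19:15-20:00.
Dana ∩ Quinn ∩ Kira ∩ Jonas ∩ Yosef: 08:30-09:45, 14:30-15:45, 17:45-19:00.
Dana ∩ Quinn ∩ Kira ∩ Jonas ∩ Yosef ∩ Ravi: 08:30-09:45, 14:30-15:45, 17:45-19:00.
Dana ∩ Quinn ∩ Kira ∩ Jonas ∩ Yosef ∩ Ravi ∩ Imani: 08:30-09:45, 14:30-15:45, 17:45-19:00.
Those are the intersection windows.
The last common window of at least 75 minutes is 17:45-19:00; a 75-minute meeting can start as late as 17:45 and still end by 19:00.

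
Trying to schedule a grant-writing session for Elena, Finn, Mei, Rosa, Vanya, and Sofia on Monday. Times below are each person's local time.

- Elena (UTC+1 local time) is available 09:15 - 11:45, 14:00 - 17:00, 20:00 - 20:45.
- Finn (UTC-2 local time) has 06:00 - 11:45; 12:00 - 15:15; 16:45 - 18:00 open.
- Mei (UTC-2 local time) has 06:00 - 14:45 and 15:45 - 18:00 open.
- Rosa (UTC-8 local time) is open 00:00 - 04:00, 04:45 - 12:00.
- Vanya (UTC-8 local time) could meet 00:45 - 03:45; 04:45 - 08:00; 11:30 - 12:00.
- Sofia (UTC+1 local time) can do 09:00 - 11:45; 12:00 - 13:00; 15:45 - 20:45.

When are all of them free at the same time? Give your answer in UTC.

08:45-10:45, 14:45-16:00, 19:30-19:45

Elena in UTC: 08:15-10:45, 13:00-16:00, 19:00-19:45 (subtract 1h to convert from UTC+1).
Finn in UTC: 08:00-13:45, 14:00-17:15, 18:45-20:00 (add 2h to convert from UTC-2).
Mei in UTC: 08:00-16:45, 17:45-20:00 (add 2h to convert from UTC-2).
Rosa in UTC: 08:00-12:00, 12:45-20:00 (add 8h to convert from UTC-8).
Vanya in UTC: 08:45-11:45, 12:45-16:00, 19:30-20:00 (add 8h to convert from UTC-8).
Sofia in UTC: 08:00-10:45, 11:00-12:00, 14:45-19:45 (subtract 1h to convert from UTC+1).
Elena ∩ Finn: 08:15-10:45, 13:00-13:45, 14:00-16:00, 19:00-19:45.
Elena ∩ Finn ∩ Mei: 08:15-10:45, 13:00-13:45, 14:00-16:00, 19:00-19:45.
Elena ∩ Finn ∩ Mei ∩ Rosa: 08:15-10:45, 13:00-13:45, 14:00-16:00, 19:00-19:45.
Elena ∩ Finn ∩ Mei ∩ Rosa ∩ Vanya: 08:45-10:45, 13:00-13:45, 14:00-16:00, 19:30-19:45.
Elena ∩ Finn ∩ Mei ∩ Rosa ∩ Vanya ∩ Sofia: 08:45-10:45, 14:45-16:00, 19:30-19:45.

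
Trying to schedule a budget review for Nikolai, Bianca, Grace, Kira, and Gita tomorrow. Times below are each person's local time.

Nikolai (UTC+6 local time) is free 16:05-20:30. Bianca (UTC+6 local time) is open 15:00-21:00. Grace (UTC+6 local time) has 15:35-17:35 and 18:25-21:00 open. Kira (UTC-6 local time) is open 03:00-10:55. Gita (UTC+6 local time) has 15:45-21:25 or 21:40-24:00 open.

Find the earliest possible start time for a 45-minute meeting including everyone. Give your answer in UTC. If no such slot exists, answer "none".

10:05

Nikolai in UTC: 10:05-14:30 (subtract 6h to convert from UTC+6).
Bianca in UTC: 09:00-15:00 (subtract 6h to convert from UTC+6).
Grace in UTC: 09:35-11:35, 12:25-15:00 (subtract 6h to convert from UTC+6).
Kira in UTC: 09:00-16:55 (add 6h to convert from UTC-6).
Gita in UTC: 09:45-15:25, 15:40-18:00 (subtract 6h to convert from UTC+6).
Nikolai ∩ Bianca: 10:05-14:30.
Nikolai ∩ Bianca ∩ Grace: 10:05-11:35, 12:25-14:30.
Nikolai ∩ Bianca ∩ Grace ∩ Kira: 10:05-11:35, 12:25-14:30.
Nikolai ∩ Bianca ∩ Grace ∩ Kira ∩ Gita: 10:05-11:35, 12:25-14:30.
The first common window of at least 45 minutes is 10:05-11:35, so the earliest start is 10:05.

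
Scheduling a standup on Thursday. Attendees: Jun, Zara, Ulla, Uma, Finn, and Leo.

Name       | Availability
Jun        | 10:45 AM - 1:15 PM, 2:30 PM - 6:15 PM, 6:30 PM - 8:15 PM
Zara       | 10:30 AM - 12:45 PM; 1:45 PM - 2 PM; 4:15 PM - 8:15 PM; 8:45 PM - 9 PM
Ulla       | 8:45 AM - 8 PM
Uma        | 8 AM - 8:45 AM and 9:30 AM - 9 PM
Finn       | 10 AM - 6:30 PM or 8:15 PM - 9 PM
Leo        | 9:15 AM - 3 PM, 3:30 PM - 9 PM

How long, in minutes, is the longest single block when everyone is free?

120

Jun ∩ Zara: 10:45-12:45, 16:15-18:15, 18:30-20:15.
Jun ∩ Zara ∩ Ulla: 10:45-12:45, 16:15-18:15, 18:30-20:00.
Jun ∩ Zara ∩ Ulla ∩ Uma: 10:45-12:45, 16:15-18:15, 18:30-20:00.
Jun ∩ Zara ∩ Ulla ∩ Uma ∩ Finn: 10:45-12:45, 16:15-18:15.
Jun ∩ Zara ∩ Ulla ∩ Uma ∩ Finn ∩ Leo: 10:45-12:45, 16:15-18:15.
The longest is 10:45-12:45 at 120 minutes.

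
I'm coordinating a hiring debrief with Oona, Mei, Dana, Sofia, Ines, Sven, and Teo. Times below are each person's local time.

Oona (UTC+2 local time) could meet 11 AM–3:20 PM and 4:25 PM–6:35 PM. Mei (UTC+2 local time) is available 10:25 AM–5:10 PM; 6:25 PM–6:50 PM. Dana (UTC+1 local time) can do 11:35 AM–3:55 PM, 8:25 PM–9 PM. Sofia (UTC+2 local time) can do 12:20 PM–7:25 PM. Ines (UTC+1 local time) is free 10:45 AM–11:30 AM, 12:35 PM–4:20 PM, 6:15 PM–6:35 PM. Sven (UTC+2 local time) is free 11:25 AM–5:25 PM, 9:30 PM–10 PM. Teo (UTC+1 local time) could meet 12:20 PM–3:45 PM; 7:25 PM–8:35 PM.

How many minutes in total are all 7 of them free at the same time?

Oona in UTC: 09:00-13:20, 14:25-16:35 (subtract 2h to convert from UTC+2).
Mei in UTC: 08:25-15:10, 16:25-16:50 (subtract 2h to convert from UTC+2).
Dana in UTC: 10:35-14:55, 19:25-20:00 (subtract 1h to convert from UTC+1).
Sofia in UTC: 10:20-17:25 (subtract 2h to convert from UTC+2).
Ines in UTC: 09:45-10:30, 11:35-15:20, 17:15-17:35 (subtract 1h to convert from UTC+1).
Sven in UTC: 09:25-15:25, 19:30-20:00 (subtract 2h to convert from UTC+2).
Teo in UTC: 11:20-14:45, 18:25-19:35 (subtract 1h to convert from UTC+1).
Oona ∩ Mei: 09:00-13:20, 14:25-15:10, 16:25-16:35.
Oona ∩ Mei ∩ Dana: 10:35-13:20, 14:25-14:55.
Oona ∩ Mei ∩ Dana ∩ Sofia: 10:35-13:20, 14:25-14:55.
Oona ∩ Mei ∩ Dana ∩ Sofia ∩ Ines: 11:35-13:20, 14:25-14:55.
Oona ∩ Mei ∩ Dana ∩ Sofia ∩ Ines ∩ Sven: 11:35-13:20, 14:25-14:55.
Oona ∩ Mei ∩ Dana ∩ Sofia ∩ Ines ∩ Sven ∩ Teo: 11:35-13:20, 14:25-14:45.
Those are the intersection windows.
Summing the common windows: 105 + 20 = 125 minutes.

125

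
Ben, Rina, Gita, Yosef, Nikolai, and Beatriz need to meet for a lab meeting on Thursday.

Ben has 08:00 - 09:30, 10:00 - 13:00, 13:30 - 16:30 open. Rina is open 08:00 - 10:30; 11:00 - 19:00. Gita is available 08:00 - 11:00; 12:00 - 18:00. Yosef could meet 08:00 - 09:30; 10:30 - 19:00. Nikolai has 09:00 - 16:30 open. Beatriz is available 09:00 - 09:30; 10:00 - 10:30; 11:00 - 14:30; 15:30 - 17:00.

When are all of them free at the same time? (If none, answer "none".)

Ben ∩ Rina: 08:00-09:30, 10:00-10:30, 11:00-13:00, 13:30-16:30.
Ben ∩ Rina ∩ Gita: 08:00-09:30, 10:00-10:30, 12:00-13:00, 13:30-16:30.
Ben ∩ Rina ∩ Gita ∩ Yosef: 08:00-09:30, 12:00-13:00, 13:30-16:30.
Ben ∩ Rina ∩ Gita ∩ Yosef ∩ Nikolai: 09:00-09:30, 12:00-13:00, 13:30-16:30.
Ben ∩ Rina ∩ Gita ∩ Yosef ∩ Nikolai ∩ Beatriz: 09:00-09:30, 12:00-13:00, 13:30-14:30, 15:30-16:30.

09:00-09:30, 12:00-13:00, 13:30-14:30, 15:30-16:30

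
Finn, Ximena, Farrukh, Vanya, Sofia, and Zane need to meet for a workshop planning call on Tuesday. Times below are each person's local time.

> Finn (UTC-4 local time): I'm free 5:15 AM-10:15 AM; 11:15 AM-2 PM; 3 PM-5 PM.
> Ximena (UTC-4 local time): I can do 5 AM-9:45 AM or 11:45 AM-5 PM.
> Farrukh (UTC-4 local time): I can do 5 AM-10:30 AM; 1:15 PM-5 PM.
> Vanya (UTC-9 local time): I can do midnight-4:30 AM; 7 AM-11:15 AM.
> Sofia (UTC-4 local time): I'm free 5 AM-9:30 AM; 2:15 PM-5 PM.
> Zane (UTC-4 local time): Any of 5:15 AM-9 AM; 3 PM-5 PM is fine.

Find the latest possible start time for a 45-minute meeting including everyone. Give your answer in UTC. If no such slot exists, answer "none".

19:30

Finn in UTC: 09:15-14:15, 15:15-18:00, 19:00-21:00 (add 4h to convert from UTC-4).
Ximena in UTC: 09:00-13:45, 15:45-21:00 (add 4h to convert from UTC-4).
Farrukh in UTC: 09:00-14:30, 17:15-21:00 (add 4h to convert from UTC-4).
Vanya in UTC: 09:00-13:30, 16:00-20:15 (add 9h to convert from UTC-9).
Sofia in UTC: 09:00-13:30, 18:15-21:00 (add 4h to convert from UTC-4).
Zane in UTC: 09:15-13:00, 19:00-21:00 (add 4h to convert from UTC-4).
Finn ∩ Ximena: 09:15-13:45, 15:45-18:00, 19:00-21:00.
Finn ∩ Ximena ∩ Farrukh: 09:15-13:45, 17:15-18:00, 19:00-21:00.
Finn ∩ Ximena ∩ Farrukh ∩ Vanya: 09:15-13:30, 17:15-18:00, 19:00-20:15.
Finn ∩ Ximena ∩ Farrukh ∩ Vanya ∩ Sofia: 09:15-13:30, 19:00-20:15.
Finn ∩ Ximena ∩ Farrukh ∩ Vanya ∩ Sofia ∩ Zane: 09:15-13:00, 19:00-20:15.
The last common window of at least 45 minutes is 19:00-20:15; a 45-minute meeting can start as late as 19:30 and still end by 20:15.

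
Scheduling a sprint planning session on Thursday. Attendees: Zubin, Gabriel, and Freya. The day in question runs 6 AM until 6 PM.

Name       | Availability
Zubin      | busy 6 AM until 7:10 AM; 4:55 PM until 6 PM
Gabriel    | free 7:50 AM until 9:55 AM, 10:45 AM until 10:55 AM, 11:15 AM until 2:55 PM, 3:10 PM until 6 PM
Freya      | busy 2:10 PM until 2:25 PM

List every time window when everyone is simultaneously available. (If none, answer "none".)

Zubin free: 07:10-16:55 (invert busy blocks within the working day).
Gabriel free: 07:50-09:55, 10:45-10:55, 11:15-14:55, 15:10-18:00.
Freya free: 06:00-14:10, 14:25-18:00 (invert busy blocks within the working day).
Zubin ∩ Gabriel: 07:50-09:55, 10:45-10:55, 11:15-14:55, 15:10-16:55.
Zubin ∩ Gabriel ∩ Freya: 07:50-09:55, 10:45-10:55, 11:15-14:10, 14:25-14:55, 15:10-16:55.
So the common availability across everyone is 07:50-09:55, 10:45-10:55, 11:15-14:10, 14:25-14:55, 15:10-16:55.

07:50-09:55, 10:45-10:55, 11:15-14:10, 14:25-14:55, 15:10-16:55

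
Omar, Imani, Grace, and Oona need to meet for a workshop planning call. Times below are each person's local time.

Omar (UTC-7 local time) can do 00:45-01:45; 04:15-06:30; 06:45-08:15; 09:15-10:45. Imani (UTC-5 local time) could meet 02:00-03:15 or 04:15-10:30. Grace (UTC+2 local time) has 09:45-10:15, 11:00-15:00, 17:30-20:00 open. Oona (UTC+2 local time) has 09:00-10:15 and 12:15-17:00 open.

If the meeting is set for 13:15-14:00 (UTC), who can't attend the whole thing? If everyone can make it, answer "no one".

Omar in UTC: 07:45-08:45, 11:15-13:30, 13:45-15:15, 16:15-17:45 (add 7h to convert from UTC-7).
Imani in UTC: 07:00-08:15, 09:15-15:30 (add 5h to convert from UTC-5).
Grace in UTC: 07:45-08:15, 09:00-13:00, 15:30-18:00 (subtract 2h to convert from UTC+2).
Oona in UTC: 07:00-08:15, 10:15-15:00 (subtract 2h to convert from UTC+2).
Omar: not fully free for 13:15-14:00. Imani: free for 13:15-14:00. Grace: not fully free for 13:15-14:00. Oona: free for 13:15-14:00.

Grace, Omar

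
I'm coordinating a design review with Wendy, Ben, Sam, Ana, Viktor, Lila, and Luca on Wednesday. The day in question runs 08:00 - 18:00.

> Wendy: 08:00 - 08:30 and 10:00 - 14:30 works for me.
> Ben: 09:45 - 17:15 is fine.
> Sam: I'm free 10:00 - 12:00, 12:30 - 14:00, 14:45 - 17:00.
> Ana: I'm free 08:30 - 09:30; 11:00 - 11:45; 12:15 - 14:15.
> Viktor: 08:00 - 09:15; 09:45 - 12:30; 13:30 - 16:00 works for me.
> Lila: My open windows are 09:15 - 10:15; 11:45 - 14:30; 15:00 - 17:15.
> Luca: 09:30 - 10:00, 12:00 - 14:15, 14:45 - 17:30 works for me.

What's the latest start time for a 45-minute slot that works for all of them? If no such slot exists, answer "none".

none

Wendy ∩ Ben: 10:00-14:30.
Wendy ∩ Ben ∩ Sam: 10:00-12:00, 12:30-14:00.
Wendy ∩ Ben ∩ Sam ∩ Ana: 11:00-11:45, 12:30-14:00.
Wendy ∩ Ben ∩ Sam ∩ Ana ∩ Viktor: 11:00-11:45, 13:30-14:00.
Wendy ∩ Ben ∩ Sam ∩ Ana ∩ Viktor ∩ Lila: 13:30-14:00.
Wendy ∩ Ben ∩ Sam ∩ Ana ∩ Viktor ∩ Lila ∩ Luca: 13:30-14:00.
No common window is at least 45 minutes long.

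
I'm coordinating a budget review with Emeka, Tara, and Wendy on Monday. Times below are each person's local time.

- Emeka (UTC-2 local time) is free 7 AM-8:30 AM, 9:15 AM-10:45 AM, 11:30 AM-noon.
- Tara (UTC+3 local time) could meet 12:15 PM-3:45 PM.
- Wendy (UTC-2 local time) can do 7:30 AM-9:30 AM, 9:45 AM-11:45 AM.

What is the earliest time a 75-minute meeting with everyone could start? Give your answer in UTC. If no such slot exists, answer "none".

Emeka in UTC: 09:00-10:30, 11:15-12:45, 13:30-14:00 (add 2h to convert from UTC-2).
Tara in UTC: 09:15-12:45 (subtract 3h to convert from UTC+3).
Wendy in UTC: 09:30-11:30, 11:45-13:45 (add 2h to convert from UTC-2).
Emeka ∩ Tara: 09:15-10:30, 11:15-12:45.
Emeka ∩ Tara ∩ Wendy: 09:30-10:30, 11:15-11:30, 11:45-12:45.
No common window is at least 75 minutes long.

none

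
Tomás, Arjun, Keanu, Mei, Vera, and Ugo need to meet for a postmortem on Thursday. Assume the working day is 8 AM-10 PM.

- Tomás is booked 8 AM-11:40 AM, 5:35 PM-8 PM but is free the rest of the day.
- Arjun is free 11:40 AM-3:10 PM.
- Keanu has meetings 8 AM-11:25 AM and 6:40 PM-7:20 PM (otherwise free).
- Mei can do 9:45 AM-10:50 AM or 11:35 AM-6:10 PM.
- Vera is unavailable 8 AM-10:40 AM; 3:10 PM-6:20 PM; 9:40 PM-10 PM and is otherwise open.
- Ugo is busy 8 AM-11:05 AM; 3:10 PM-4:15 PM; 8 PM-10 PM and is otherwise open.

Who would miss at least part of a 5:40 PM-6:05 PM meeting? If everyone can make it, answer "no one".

Tomás free: 11:40-17:35, 20:00-22:00 (invert busy blocks within the working day).
Arjun free: 11:40-15:10.
Keanu free: 11:25-18:40, 19:20-22:00 (invert busy blocks within the working day).
Mei free: 09:45-10:50, 11:35-18:10.
Vera free: 10:40-15:10, 18:20-21:40 (invert busy blocks within the working day).
Ugo free: 11:05-15:10, 16:15-20:00 (invert busy blocks within the working day).
Tomás: not fully free for 17:40-18:05. Arjun: not fully free for 17:40-18:05. Keanu: free for 17:40-18:05. Mei: free for 17:40-18:05. Vera: not fully free for 17:40-18:05. Ugo: free for 17:40-18:05.

Arjun, Tomás, Vera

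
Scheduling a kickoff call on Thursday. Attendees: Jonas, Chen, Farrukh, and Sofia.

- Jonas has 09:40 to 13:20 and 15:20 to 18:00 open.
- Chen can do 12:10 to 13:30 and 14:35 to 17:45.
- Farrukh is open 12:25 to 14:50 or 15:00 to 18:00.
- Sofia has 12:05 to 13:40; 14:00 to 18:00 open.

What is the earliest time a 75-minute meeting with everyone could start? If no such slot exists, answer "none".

15:20

Jonas ∩ Chen: 12:10-13:20, 15:20-17:45.
Jonas ∩ Chen ∩ Farrukh: 12:25-13:20, 15:20-17:45.
Jonas ∩ Chen ∩ Farrukh ∩ Sofia: 12:25-13:20, 15:20-17:45.
So the common availability across everyone is 12:25-13:20, 15:20-17:45.
The first common window of at least 75 minutes is 15:20-17:45, so the earliest start is 15:20.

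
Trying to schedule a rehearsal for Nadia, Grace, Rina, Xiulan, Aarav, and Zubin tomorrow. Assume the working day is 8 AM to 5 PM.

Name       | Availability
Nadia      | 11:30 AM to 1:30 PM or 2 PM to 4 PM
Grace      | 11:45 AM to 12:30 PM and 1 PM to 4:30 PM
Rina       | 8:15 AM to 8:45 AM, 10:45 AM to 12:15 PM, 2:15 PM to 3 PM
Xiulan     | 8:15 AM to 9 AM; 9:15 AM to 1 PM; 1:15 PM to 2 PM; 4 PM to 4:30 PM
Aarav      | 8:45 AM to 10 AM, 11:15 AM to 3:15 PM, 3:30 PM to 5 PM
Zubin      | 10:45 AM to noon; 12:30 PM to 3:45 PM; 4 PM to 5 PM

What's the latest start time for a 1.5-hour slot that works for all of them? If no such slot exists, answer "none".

Nadia ∩ Grace: 11:45-12:30, 13:00-13:30, 14:00-16:00.
Nadia ∩ Grace ∩ Rina: 11:45-12:15, 14:15-15:00.
Nadia ∩ Grace ∩ Rina ∩ Xiulan: 11:45-12:15.
Nadia ∩ Grace ∩ Rina ∩ Xiulan ∩ Aarav: 11:45-12:15.
Nadia ∩ Grace ∩ Rina ∩ Xiulan ∩ Aarav ∩ Zubin: 11:45-12:00.
So the common availability across everyone is 11:45-12:00.
No common window is at least 90 minutes long.

none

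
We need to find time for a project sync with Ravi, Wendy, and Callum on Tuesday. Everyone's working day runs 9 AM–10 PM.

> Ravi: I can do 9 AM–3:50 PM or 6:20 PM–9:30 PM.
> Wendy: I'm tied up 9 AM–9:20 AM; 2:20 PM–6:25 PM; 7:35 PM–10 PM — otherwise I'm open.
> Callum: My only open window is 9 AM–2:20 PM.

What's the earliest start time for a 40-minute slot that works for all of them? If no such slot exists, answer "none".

Ravi free: 09:00-15:50, 18:20-21:30.
Wendy free: 09:20-14:20, 18:25-19:35 (invert busy blocks within the working day).
Callum free: 09:00-14:20.
Ravi ∩ Wendy: 09:20-14:20, 18:25-19:35.
Ravi ∩ Wendy ∩ Callum: 09:20-14:20.
So the common availability across everyone is 09:20-14:20.
The first common window of at least 40 minutes is 09:20-14:20, so the earliest start is 09:20.

09:20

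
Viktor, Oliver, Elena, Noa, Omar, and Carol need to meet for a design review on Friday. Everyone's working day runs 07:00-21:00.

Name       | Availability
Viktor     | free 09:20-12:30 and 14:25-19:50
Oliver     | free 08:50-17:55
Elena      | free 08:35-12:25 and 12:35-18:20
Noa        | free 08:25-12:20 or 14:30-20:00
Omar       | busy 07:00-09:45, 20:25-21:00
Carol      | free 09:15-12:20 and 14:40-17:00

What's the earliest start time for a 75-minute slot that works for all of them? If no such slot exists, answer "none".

Viktor free: 09:20-12:30, 14:25-19:50.
Oliver free: 08:50-17:55.
Elena free: 08:35-12:25, 12:35-18:20.
Noa free: 08:25-12:20, 14:30-20:00.
Omar free: 09:45-20:25 (invert busy blocks within the working day).
Carol free: 09:15-12:20, 14:40-17:00.
Viktor ∩ Oliver: 09:20-12:30, 14:25-17:55.
Viktor ∩ Oliver ∩ Elena: 09:20-12:25, 14:25-17:55.
Viktor ∩ Oliver ∩ Elena ∩ Noa: 09:20-12:20, 14:30-17:55.
Viktor ∩ Oliver ∩ Elena ∩ Noa ∩ Omar: 09:45-12:20, 14:30-17:55.
Viktor ∩ Oliver ∩ Elena ∩ Noa ∩ Omar ∩ Carol: 09:45-12:20, 14:40-17:00.
So the common availability across everyone is 09:45-12:20, 14:40-17:00.
The first common window of at least 75 minutes is 09:45-12:20, so the earliest start is 09:45.

09:45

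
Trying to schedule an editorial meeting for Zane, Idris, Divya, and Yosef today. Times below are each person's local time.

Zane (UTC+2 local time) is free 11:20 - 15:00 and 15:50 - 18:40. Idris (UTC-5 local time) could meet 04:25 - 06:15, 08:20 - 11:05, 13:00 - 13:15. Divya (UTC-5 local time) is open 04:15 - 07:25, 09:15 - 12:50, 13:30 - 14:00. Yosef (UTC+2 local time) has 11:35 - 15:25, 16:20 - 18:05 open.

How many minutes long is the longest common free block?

Zane in UTC: 09:20-13:00, 13:50-16:40 (subtract 2h to convert from UTC+2).
Idris in UTC: 09:25-11:15, 13:20-16:05, 18:00-18:15 (add 5h to convert from UTC-5).
Divya in UTC: 09:15-12:25, 14:15-17:50, 18:30-19:00 (add 5h to convert from UTC-5).
Yosef in UTC: 09:35-13:25, 14:20-16:05 (subtract 2h to convert from UTC+2).
Zane ∩ Idris: 09:25-11:15, 13:50-16:05.
Zane ∩ Idris ∩ Divya: 09:25-11:15, 14:15-16:05.
Zane ∩ Idris ∩ Divya ∩ Yosef: 09:35-11:15, 14:20-16:05.
The longest is 14:20-16:05 at 105 minutes.

105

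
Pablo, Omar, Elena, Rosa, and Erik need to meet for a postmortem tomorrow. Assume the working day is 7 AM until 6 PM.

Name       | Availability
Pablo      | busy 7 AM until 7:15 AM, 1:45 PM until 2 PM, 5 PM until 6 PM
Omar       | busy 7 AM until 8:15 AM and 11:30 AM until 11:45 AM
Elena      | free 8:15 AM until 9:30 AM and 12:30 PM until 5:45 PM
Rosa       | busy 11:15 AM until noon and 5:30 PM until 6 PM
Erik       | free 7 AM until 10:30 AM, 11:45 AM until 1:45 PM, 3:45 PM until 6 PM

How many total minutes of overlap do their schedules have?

Pablo free: 07:15-13:45, 14:00-17:00 (invert busy blocks within the working day).
Omar free: 08:15-11:30, 11:45-18:00 (invert busy blocks within the working day).
Elena free: 08:15-09:30, 12:30-17:45.
Rosa free: 07:00-11:15, 12:00-17:30 (invert busy blocks within the working day).
Erik free: 07:00-10:30, 11:45-13:45, 15:45-18:00.
Pablo ∩ Omar: 08:15-11:30, 11:45-13:45, 14:00-17:00.
Pablo ∩ Omar ∩ Elena: 08:15-09:30, 12:30-13:45, 14:00-17:00.
Pablo ∩ Omar ∩ Elena ∩ Rosa: 08:15-09:30, 12:30-13:45, 14:00-17:00.
Pablo ∩ Omar ∩ Elena ∩ Rosa ∩ Erik: 08:15-09:30, 12:30-13:45, 15:45-17:00.
Those are the intersection windows.
Summing the common windows: 75 + 75 + 75 = 225 minutes.

225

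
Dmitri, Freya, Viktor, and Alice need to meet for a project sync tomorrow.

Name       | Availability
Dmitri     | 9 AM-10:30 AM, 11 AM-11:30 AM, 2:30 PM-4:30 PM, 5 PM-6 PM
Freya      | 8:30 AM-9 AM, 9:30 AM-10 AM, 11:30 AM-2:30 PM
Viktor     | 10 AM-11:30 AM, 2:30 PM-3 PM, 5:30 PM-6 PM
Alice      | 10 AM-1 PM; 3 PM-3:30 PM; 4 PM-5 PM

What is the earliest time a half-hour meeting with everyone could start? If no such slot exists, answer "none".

Dmitri ∩ Freya: 09:30-10:00.
Dmitri ∩ Freya ∩ Viktor: ∅.
Dmitri ∩ Freya ∩ Viktor ∩ Alice: ∅.
There is no time when everyone is free.
No common window is at least 30 minutes long.

none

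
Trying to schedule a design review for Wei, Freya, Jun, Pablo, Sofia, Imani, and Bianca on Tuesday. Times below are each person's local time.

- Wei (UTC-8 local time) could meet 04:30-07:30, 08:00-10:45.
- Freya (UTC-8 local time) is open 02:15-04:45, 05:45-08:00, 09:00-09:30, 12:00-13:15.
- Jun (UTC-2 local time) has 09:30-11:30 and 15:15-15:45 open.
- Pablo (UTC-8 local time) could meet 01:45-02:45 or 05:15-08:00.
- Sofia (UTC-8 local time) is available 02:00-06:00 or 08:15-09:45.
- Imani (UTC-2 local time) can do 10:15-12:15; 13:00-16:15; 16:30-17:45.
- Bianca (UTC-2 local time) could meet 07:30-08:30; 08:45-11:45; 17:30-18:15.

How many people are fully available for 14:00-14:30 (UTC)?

Wei in UTC: 12:30-15:30, 16:00-18:45 (add 8h to convert from UTC-8).
Freya in UTC: 10:15-12:45, 13:45-16:00, 17:00-17:30, 20:00-21:15 (add 8h to convert from UTC-8).
Jun in UTC: 11:30-13:30, 17:15-17:45 (add 2h to convert from UTC-2).
Pablo in UTC: 09:45-10:45, 13:15-16:00 (add 8h to convert from UTC-8).
Sofia in UTC: 10:00-14:00, 16:15-17:45 (add 8h to convert from UTC-8).
Imani in UTC: 12:15-14:15, 15:00-18:15, 18:30-19:45 (add 2h to convert from UTC-2).
Bianca in UTC: 09:30-10:30, 10:45-13:45, 19:30-20:15 (add 2h to convert from UTC-2).
Wei, Freya, and Pablo can make the full 14:00-14:30 slot — that's 3.

3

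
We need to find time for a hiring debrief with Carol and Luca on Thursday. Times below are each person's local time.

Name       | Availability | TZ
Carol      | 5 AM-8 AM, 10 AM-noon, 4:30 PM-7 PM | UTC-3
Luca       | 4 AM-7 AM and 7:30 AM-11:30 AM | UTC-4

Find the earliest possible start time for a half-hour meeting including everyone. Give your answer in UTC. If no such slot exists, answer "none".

Carol in UTC: 08:00-11:00, 13:00-15:00, 19:30-22:00 (add 3h to convert from UTC-3).
Luca in UTC: 08:00-11:00, 11:30-15:30 (add 4h to convert from UTC-4).
Carol ∩ Luca: 08:00-11:00, 13:00-15:00.
The first common window of at least 30 minutes is 08:00-11:00, so the earliest start is 08:00.

08:00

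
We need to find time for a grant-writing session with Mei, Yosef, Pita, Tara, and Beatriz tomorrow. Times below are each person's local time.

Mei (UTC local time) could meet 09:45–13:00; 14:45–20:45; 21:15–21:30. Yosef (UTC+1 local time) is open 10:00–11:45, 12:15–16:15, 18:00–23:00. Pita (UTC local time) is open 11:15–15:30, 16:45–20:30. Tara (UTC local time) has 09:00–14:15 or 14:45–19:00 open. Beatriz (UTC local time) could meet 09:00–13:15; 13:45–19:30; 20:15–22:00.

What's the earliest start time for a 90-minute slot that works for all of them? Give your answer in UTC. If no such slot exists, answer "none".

Mei in UTC: 09:45-13:00, 14:45-20:45, 21:15-21:30.
Yosef in UTC: 09:00-10:45, 11:15-15:15, 17:00-22:00 (subtract 1h to convert from UTC+1).
Pita in UTC: 11:15-15:30, 16:45-20:30.
Tara in UTC: 09:00-14:15, 14:45-19:00.
Beatriz in UTC: 09:00-13:15, 13:45-19:30, 20:15-22:00.
Mei ∩ Yosef: 09:45-10:45, 11:15-13:00, 14:45-15:15, 17:00-20:45, 21:15-21:30.
Mei ∩ Yosef ∩ Pita: 11:15-13:00, 14:45-15:15, 17:00-20:30.
Mei ∩ Yosef ∩ Pita ∩ Tara: 11:15-13:00, 14:45-15:15, 17:00-19:00.
Mei ∩ Yosef ∩ Pita ∩ Tara ∩ Beatriz: 11:15-13:00, 14:45-15:15, 17:00-19:00.
The first common window of at least 90 minutes is 11:15-13:00, so the earliest start is 11:15.

11:15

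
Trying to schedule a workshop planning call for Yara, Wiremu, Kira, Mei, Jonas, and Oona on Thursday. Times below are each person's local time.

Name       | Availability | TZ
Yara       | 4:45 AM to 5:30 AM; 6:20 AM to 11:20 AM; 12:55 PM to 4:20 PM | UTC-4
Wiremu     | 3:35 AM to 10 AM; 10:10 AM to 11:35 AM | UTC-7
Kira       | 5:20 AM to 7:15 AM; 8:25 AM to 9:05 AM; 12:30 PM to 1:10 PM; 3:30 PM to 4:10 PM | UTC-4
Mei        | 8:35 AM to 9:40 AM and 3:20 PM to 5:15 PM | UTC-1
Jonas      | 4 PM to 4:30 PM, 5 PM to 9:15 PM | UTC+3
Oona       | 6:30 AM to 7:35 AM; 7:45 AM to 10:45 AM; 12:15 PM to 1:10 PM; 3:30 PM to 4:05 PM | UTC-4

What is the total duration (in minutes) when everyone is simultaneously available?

Yara in UTC: 08:45-09:30, 10:20-15:20, 16:55-20:20 (add 4h to convert from UTC-4).
Wiremu in UTC: 10:35-17:00, 17:10-18:35 (add 7h to convert from UTC-7).
Kira in UTC: 09:20-11:15, 12:25-13:05, 16:30-17:10, 19:30-20:10 (add 4h to convert from UTC-4).
Mei in UTC: 09:35-10:40, 16:20-18:15 (add 1h to convert from UTC-1).
Jonas in UTC: 13:00-13:30, 14:00-18:15 (subtract 3h to convert from UTC+3).
Oona in UTC: 10:30-11:35, 11:45-14:45, 16:15-17:10, 19:30-20:05 (add 4h to convert from UTC-4).
Yara ∩ Wiremu: 10:35-15:20, 16:55-17:00, 17:10-18:35.
Yara ∩ Wiremu ∩ Kira: 10:35-11:15, 12:25-13:05, 16:55-17:00.
Yara ∩ Wiremu ∩ Kira ∩ Mei: 10:35-10:40, 16:55-17:00.
Yara ∩ Wiremu ∩ Kira ∩ Mei ∩ Jonas: 16:55-17:00.
Yara ∩ Wiremu ∩ Kira ∩ Mei ∩ Jonas ∩ Oona: 16:55-17:00.
That's a single block of 5 minutes.

5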